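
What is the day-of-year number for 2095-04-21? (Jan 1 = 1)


Date: April 21, 2095
Days in months 1 through 3: 90
Plus 21 days in April

Day of year: 111


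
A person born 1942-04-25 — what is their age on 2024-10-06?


Birth: 1942-04-25
Reference: 2024-10-06
Year difference: 2024 - 1942 = 82

82 years old


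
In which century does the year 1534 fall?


Century = (year - 1) // 100 + 1
= (1534 - 1) // 100 + 1
= 1533 // 100 + 1
= 15 + 1

16th century


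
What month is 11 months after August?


August is month 8
8 + 11 = 19; wrap: 19 - 12 = 7

July


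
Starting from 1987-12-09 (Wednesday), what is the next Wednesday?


Current: Wednesday
Target: Wednesday
Days ahead: 7

Next Wednesday: 1987-12-16


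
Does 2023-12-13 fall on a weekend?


Anchor: Jan 1, 2023. With p = 2023 - 1 = 2022: (p + p//4 - p//100 + p//400) mod 7 = (2022 + 505 - 20 + 5) mod 7 = 2512 mod 7 = 6 -> Sunday (Mon=0 ... Sun=6)
Day of year: 347; offset = 346
Weekday index = (6 + 346) mod 7 = 2 -> Wednesday
Weekend days: Saturday, Sunday

No


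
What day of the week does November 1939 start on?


Target: November 1, 1939
Anchor: Jan 1, 1939. With p = 1939 - 1 = 1938: (p + p//4 - p//100 + p//400) mod 7 = (1938 + 484 - 19 + 4) mod 7 = 2407 mod 7 = 6 -> Sunday (Mon=0 ... Sun=6)
Days before November (Jan-Oct): 304 days
Weekday index = (6 + 304) mod 7 = 2

Wednesday


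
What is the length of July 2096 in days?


July 2096

31 days


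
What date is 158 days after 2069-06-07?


Start: 2069-06-07, add 158 days
June 2069 has 30 days: 30 - 7 = 23 days to June 30 -> 135 left
July 2069 has 31 days -> 104 left
August 2069 has 31 days -> 73 left
September 2069 has 30 days -> 43 left
October 2069 has 31 days -> 12 left
November 2069: 12 <= 30 -> lands on November 12

Result: 2069-11-12


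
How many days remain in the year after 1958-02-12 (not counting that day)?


Day of year: 43 of 365
Remaining = 365 - 43

322 days


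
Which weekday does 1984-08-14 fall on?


Date: August 14, 1984
Anchor: Jan 1, 1984. With p = 1984 - 1 = 1983: (p + p//4 - p//100 + p//400) mod 7 = (1983 + 495 - 19 + 4) mod 7 = 2463 mod 7 = 6 -> Sunday (Mon=0 ... Sun=6)
Days before August (Jan-Jul): 213; offset = 213 + 14 - 1 = 226
Weekday index = (6 + 226) mod 7 = 1

Day of the week: Tuesday


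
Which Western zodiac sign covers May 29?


Date: May 29
Conventional tropical zodiac dates: Gemini from May 21 onward; Cancer starts June 21
May 29 falls within the Gemini range

Gemini


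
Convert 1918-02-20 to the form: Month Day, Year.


ISO 1918-02-20 parses as year=1918, month=02, day=20
Month 2 -> February

February 20, 1918


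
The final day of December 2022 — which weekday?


December 2022 has 31 days
Anchor: Jan 1, 2022. With p = 2022 - 1 = 2021: (p + p//4 - p//100 + p//400) mod 7 = (2021 + 505 - 20 + 5) mod 7 = 2511 mod 7 = 5 -> Saturday (Mon=0 ... Sun=6)
Days before December (Jan-Nov): 334; December 1 index = (5 + 334) mod 7 = 3 -> Thursday
Last day offset: 31 - 1 = 30 days
Weekday index = (3 + 30) mod 7 = 5

Saturday, December 31


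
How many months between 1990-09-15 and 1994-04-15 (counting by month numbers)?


From September 1990 to April 1994
4 years * 12 = 48 months, minus 5 months = 43

43 months


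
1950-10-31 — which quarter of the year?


Month: October (month 10)
Q1: Jan-Mar, Q2: Apr-Jun, Q3: Jul-Sep, Q4: Oct-Dec

Q4


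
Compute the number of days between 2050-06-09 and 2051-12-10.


From 2050-06-09 to 2051-12-10
2050-06-09: days before June = 31 + 28 + 31 + 30 + 31 = 151 (2050 is not a leap year); day of year = 151 + 9 = 160
2051-12-10: days before December = 31 + 28 + 31 + 30 + 31 + 30 + 31 + 31 + 30 + 31 + 30 = 334 (2051 is not a leap year); day of year = 334 + 10 = 344
Rest of 2050: 365 - 160 = 205
Total = 205 + 344 = 549

549 days


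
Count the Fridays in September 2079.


September 2079 has 30 days
Anchor: Jan 1, 2079. With p = 2079 - 1 = 2078: (p + p//4 - p//100 + p//400) mod 7 = (2078 + 519 - 20 + 5) mod 7 = 2582 mod 7 = 6 -> Sunday (Mon=0 ... Sun=6)
Days before September (Jan-Aug): 243; September 1 index = (6 + 243) mod 7 = 4 -> Friday
First Friday is September 1
Fridays: 1, 8, 15, 22, 29

5 Fridays


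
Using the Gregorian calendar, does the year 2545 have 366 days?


Gregorian leap year rule: divisible by 4, but not by 100, unless also by 400.
2545 is not divisible by 4 -> not a leap year

No


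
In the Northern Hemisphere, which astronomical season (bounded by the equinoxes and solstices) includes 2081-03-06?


Date: March 6
Astronomical Winter (approx.; exact equinox/solstice day varies by year): December 21 to March 19
March 6 falls within the Winter window

Winter


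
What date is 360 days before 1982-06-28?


Start: 1982-06-28, subtract 360 days
Back 28 days from June 28 reaches May 31, 1982 -> 332 left
May 1982 has 31 days -> back to April 30, 1982 -> 301 left
April 1982 has 30 days -> back to March 31, 1982 -> 271 left
March 1982 has 31 days -> back to February 28, 1982 -> 240 left
February 1982 has 28 days -> back to January 31, 1982 -> 212 left
January 1982 has 31 days -> back to December 31, 1981 -> 181 left
December 1981 has 31 days -> back to November 30, 1981 -> 150 left
November 1981 has 30 days -> back to October 31, 1981 -> 120 left
October 1981 has 31 days -> back to September 30, 1981 -> 89 left
September 1981 has 30 days -> back to August 31, 1981 -> 59 left
August 1981 has 31 days -> back to July 31, 1981 -> 28 left
July 1981: 31 - 28 = 3 -> lands on July 3

Result: 1981-07-03


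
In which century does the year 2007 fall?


Century = (year - 1) // 100 + 1
= (2007 - 1) // 100 + 1
= 2006 // 100 + 1
= 20 + 1

21st century


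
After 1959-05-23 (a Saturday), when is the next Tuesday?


Current: Saturday
Target: Tuesday
Days ahead: 3

Next Tuesday: 1959-05-26


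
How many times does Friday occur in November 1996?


November 1996 has 30 days
Anchor: Jan 1, 1996. With p = 1996 - 1 = 1995: (p + p//4 - p//100 + p//400) mod 7 = (1995 + 498 - 19 + 4) mod 7 = 2478 mod 7 = 0 -> Monday (Mon=0 ... Sun=6)
Days before November (Jan-Oct): 305; November 1 index = (0 + 305) mod 7 = 4 -> Friday
First Friday is November 1
Fridays: 1, 8, 15, 22, 29

5 Fridays


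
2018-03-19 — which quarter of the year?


Month: March (month 3)
Q1: Jan-Mar, Q2: Apr-Jun, Q3: Jul-Sep, Q4: Oct-Dec

Q1


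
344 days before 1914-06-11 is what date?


Start: 1914-06-11, subtract 344 days
Back 11 days from June 11 reaches May 31, 1914 -> 333 left
May 1914 has 31 days -> back to April 30, 1914 -> 302 left
April 1914 has 30 days -> back to March 31, 1914 -> 272 left
March 1914 has 31 days -> back to February 28, 1914 -> 241 left
February 1914 has 28 days -> back to January 31, 1914 -> 213 left
January 1914 has 31 days -> back to December 31, 1913 -> 182 left
December 1913 has 31 days -> back to November 30, 1913 -> 151 left
November 1913 has 30 days -> back to October 31, 1913 -> 121 left
October 1913 has 31 days -> back to September 30, 1913 -> 90 left
September 1913 has 30 days -> back to August 31, 1913 -> 60 left
August 1913 has 31 days -> back to July 31, 1913 -> 29 left
July 1913: 31 - 29 = 2 -> lands on July 2

Result: 1913-07-02


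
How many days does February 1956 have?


February 1956 (leap year: yes)

29 days


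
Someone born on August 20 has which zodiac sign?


Date: August 20
Conventional tropical zodiac dates: Leo from July 23 onward; Virgo starts August 23
August 20 falls within the Leo range

Leo


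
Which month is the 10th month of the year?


Month 10 of 12

October


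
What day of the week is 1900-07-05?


Date: July 5, 1900
Anchor: Jan 1, 1900. With p = 1900 - 1 = 1899: (p + p//4 - p//100 + p//400) mod 7 = (1899 + 474 - 18 + 4) mod 7 = 2359 mod 7 = 0 -> Monday (Mon=0 ... Sun=6)
Days before July (Jan-Jun): 181; offset = 181 + 5 - 1 = 185
Weekday index = (0 + 185) mod 7 = 3

Day of the week: Thursday


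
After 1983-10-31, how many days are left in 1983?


Day of year: 304 of 365
Remaining = 365 - 304

61 days


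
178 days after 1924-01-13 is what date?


Start: 1924-01-13, add 178 days
January 1924 has 31 days: 31 - 13 = 18 days to January 31 -> 160 left
February 1924 has 29 days -> 131 left
March 1924 has 31 days -> 100 left
April 1924 has 30 days -> 70 left
May 1924 has 31 days -> 39 left
June 1924 has 30 days -> 9 left
July 1924: 9 <= 31 -> lands on July 9

Result: 1924-07-09


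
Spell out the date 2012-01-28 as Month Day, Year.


ISO 2012-01-28 parses as year=2012, month=01, day=28
Month 1 -> January

January 28, 2012


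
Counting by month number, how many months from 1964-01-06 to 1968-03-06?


From January 1964 to March 1968
4 years * 12 = 48 months, plus 2 months = 50

50 months


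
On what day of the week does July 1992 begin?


Target: July 1, 1992
Anchor: Jan 1, 1992. With p = 1992 - 1 = 1991: (p + p//4 - p//100 + p//400) mod 7 = (1991 + 497 - 19 + 4) mod 7 = 2473 mod 7 = 2 -> Wednesday (Mon=0 ... Sun=6)
Days before July (Jan-Jun): 182 days
Weekday index = (2 + 182) mod 7 = 2

Wednesday


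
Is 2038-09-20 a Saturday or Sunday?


Anchor: Jan 1, 2038. With p = 2038 - 1 = 2037: (p + p//4 - p//100 + p//400) mod 7 = (2037 + 509 - 20 + 5) mod 7 = 2531 mod 7 = 4 -> Friday (Mon=0 ... Sun=6)
Day of year: 263; offset = 262
Weekday index = (4 + 262) mod 7 = 0 -> Monday
Weekend days: Saturday, Sunday

No


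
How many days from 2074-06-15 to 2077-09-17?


From 2074-06-15 to 2077-09-17
2074-06-15: days before June = 31 + 28 + 31 + 30 + 31 = 151 (2074 is not a leap year); day of year = 151 + 15 = 166
2077-09-17: days before September = 31 + 28 + 31 + 30 + 31 + 30 + 31 + 31 = 243 (2077 is not a leap year); day of year = 243 + 17 = 260
Rest of 2074: 365 - 166 = 199
Full years 2075 (365), 2076 (366): 731
Total = 199 + 731 + 260 = 1190

1190 days


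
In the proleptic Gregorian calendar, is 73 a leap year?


Gregorian leap year rule: divisible by 4, but not by 100, unless also by 400.
73 is not divisible by 4 -> not a leap year

No


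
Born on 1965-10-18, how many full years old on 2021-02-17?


Birth: 1965-10-18
Reference: 2021-02-17
Year difference: 2021 - 1965 = 56
Birthday not yet reached in 2021, subtract 1

55 years old


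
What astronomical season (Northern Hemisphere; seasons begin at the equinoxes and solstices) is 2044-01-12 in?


Date: January 12
Astronomical Winter (approx.; exact equinox/solstice day varies by year): December 21 to March 19
January 12 falls within the Winter window

Winter


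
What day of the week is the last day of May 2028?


May 2028 has 31 days
Anchor: Jan 1, 2028. With p = 2028 - 1 = 2027: (p + p//4 - p//100 + p//400) mod 7 = (2027 + 506 - 20 + 5) mod 7 = 2518 mod 7 = 5 -> Saturday (Mon=0 ... Sun=6)
Days before May (Jan-Apr): 121; May 1 index = (5 + 121) mod 7 = 0 -> Monday
Last day offset: 31 - 1 = 30 days
Weekday index = (0 + 30) mod 7 = 2

Wednesday, May 31


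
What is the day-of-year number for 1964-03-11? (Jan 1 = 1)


Date: March 11, 1964
Days in months 1 through 2: 60
Plus 11 days in March

Day of year: 71


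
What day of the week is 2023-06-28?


Date: June 28, 2023
Anchor: Jan 1, 2023. With p = 2023 - 1 = 2022: (p + p//4 - p//100 + p//400) mod 7 = (2022 + 505 - 20 + 5) mod 7 = 2512 mod 7 = 6 -> Sunday (Mon=0 ... Sun=6)
Days before June (Jan-May): 151; offset = 151 + 28 - 1 = 178
Weekday index = (6 + 178) mod 7 = 2

Day of the week: Wednesday


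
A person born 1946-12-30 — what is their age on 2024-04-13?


Birth: 1946-12-30
Reference: 2024-04-13
Year difference: 2024 - 1946 = 78
Birthday not yet reached in 2024, subtract 1

77 years old


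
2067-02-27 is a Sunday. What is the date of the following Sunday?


Current: Sunday
Target: Sunday
Days ahead: 7

Next Sunday: 2067-03-06


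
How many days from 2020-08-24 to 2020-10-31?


From 2020-08-24 to 2020-10-31
2020-08-24: days before August = 31 + 29 + 31 + 30 + 31 + 30 + 31 = 213 (2020 is a leap year); day of year = 213 + 24 = 237
2020-10-31: days before October = 31 + 29 + 31 + 30 + 31 + 30 + 31 + 31 + 30 = 274 (2020 is a leap year); day of year = 274 + 31 = 305
Same year: 305 - 237 = 68

68 days


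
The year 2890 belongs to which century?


Century = (year - 1) // 100 + 1
= (2890 - 1) // 100 + 1
= 2889 // 100 + 1
= 28 + 1

29th century


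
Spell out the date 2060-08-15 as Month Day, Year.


ISO 2060-08-15 parses as year=2060, month=08, day=15
Month 8 -> August

August 15, 2060


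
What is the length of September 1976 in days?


September 1976

30 days


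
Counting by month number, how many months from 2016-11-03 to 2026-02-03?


From November 2016 to February 2026
10 years * 12 = 120 months, minus 9 months = 111

111 months


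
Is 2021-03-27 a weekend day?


Anchor: Jan 1, 2021. With p = 2021 - 1 = 2020: (p + p//4 - p//100 + p//400) mod 7 = (2020 + 505 - 20 + 5) mod 7 = 2510 mod 7 = 4 -> Friday (Mon=0 ... Sun=6)
Day of year: 86; offset = 85
Weekday index = (4 + 85) mod 7 = 5 -> Saturday
Weekend days: Saturday, Sunday

Yes


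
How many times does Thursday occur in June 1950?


June 1950 has 30 days
Anchor: Jan 1, 1950. With p = 1950 - 1 = 1949: (p + p//4 - p//100 + p//400) mod 7 = (1949 + 487 - 19 + 4) mod 7 = 2421 mod 7 = 6 -> Sunday (Mon=0 ... Sun=6)
Days before June (Jan-May): 151; June 1 index = (6 + 151) mod 7 = 3 -> Thursday
First Thursday is June 1
Thursdays: 1, 8, 15, 22, 29

5 Thursdays


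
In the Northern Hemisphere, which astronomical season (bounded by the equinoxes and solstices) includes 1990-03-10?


Date: March 10
Astronomical Winter (approx.; exact equinox/solstice day varies by year): December 21 to March 19
March 10 falls within the Winter window

Winter


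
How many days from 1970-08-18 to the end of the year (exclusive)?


Day of year: 230 of 365
Remaining = 365 - 230

135 days


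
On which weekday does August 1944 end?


August 1944 has 31 days
Anchor: Jan 1, 1944. With p = 1944 - 1 = 1943: (p + p//4 - p//100 + p//400) mod 7 = (1943 + 485 - 19 + 4) mod 7 = 2413 mod 7 = 5 -> Saturday (Mon=0 ... Sun=6)
Days before August (Jan-Jul): 213; August 1 index = (5 + 213) mod 7 = 1 -> Tuesday
Last day offset: 31 - 1 = 30 days
Weekday index = (1 + 30) mod 7 = 3

Thursday, August 31


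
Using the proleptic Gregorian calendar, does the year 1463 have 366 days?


Gregorian leap year rule: divisible by 4, but not by 100, unless also by 400.
1463 is not divisible by 4 -> not a leap year

No


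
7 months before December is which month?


December is month 12
12 - 7 = 5

May


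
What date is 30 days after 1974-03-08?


Start: 1974-03-08, add 30 days
March 1974 has 31 days: 31 - 8 = 23 days to March 31 -> 7 left
April 1974: 7 <= 30 -> lands on April 7

Result: 1974-04-07


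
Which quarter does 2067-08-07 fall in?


Month: August (month 8)
Q1: Jan-Mar, Q2: Apr-Jun, Q3: Jul-Sep, Q4: Oct-Dec

Q3


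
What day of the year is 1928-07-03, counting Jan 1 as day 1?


Date: July 3, 1928
Days in months 1 through 6: 182
Plus 3 days in July

Day of year: 185


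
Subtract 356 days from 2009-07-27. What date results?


Start: 2009-07-27, subtract 356 days
Back 27 days from July 27 reaches June 30, 2009 -> 329 left
June 2009 has 30 days -> back to May 31, 2009 -> 299 left
May 2009 has 31 days -> back to April 30, 2009 -> 268 left
April 2009 has 30 days -> back to March 31, 2009 -> 238 left
March 2009 has 31 days -> back to February 28, 2009 -> 207 left
February 2009 has 28 days -> back to January 31, 2009 -> 179 left
January 2009 has 31 days -> back to December 31, 2008 -> 148 left
December 2008 has 31 days -> back to November 30, 2008 -> 117 left
November 2008 has 30 days -> back to October 31, 2008 -> 87 left
October 2008 has 31 days -> back to September 30, 2008 -> 56 left
September 2008 has 30 days -> back to August 31, 2008 -> 26 left
August 2008: 31 - 26 = 5 -> lands on August 5

Result: 2008-08-05


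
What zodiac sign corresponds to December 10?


Date: December 10
Conventional tropical zodiac dates: Sagittarius from November 22 onward; Capricorn starts December 22
December 10 falls within the Sagittarius range

Sagittarius


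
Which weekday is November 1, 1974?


Target: November 1, 1974
Anchor: Jan 1, 1974. With p = 1974 - 1 = 1973: (p + p//4 - p//100 + p//400) mod 7 = (1973 + 493 - 19 + 4) mod 7 = 2451 mod 7 = 1 -> Tuesday (Mon=0 ... Sun=6)
Days before November (Jan-Oct): 304 days
Weekday index = (1 + 304) mod 7 = 4

Friday


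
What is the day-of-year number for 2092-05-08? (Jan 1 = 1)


Date: May 8, 2092
Days in months 1 through 4: 121
Plus 8 days in May

Day of year: 129


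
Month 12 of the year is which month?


Month 12 of 12

December


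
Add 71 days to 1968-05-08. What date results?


Start: 1968-05-08, add 71 days
May 1968 has 31 days: 31 - 8 = 23 days to May 31 -> 48 left
June 1968 has 30 days -> 18 left
July 1968: 18 <= 31 -> lands on July 18

Result: 1968-07-18


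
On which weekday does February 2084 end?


February 2084 has 29 days
Anchor: Jan 1, 2084. With p = 2084 - 1 = 2083: (p + p//4 - p//100 + p//400) mod 7 = (2083 + 520 - 20 + 5) mod 7 = 2588 mod 7 = 5 -> Saturday (Mon=0 ... Sun=6)
Days before February (Jan): 31; February 1 index = (5 + 31) mod 7 = 1 -> Tuesday
Last day offset: 29 - 1 = 28 days
Weekday index = (1 + 28) mod 7 = 1

Tuesday, February 29


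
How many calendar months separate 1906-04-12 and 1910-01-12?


From April 1906 to January 1910
4 years * 12 = 48 months, minus 3 months = 45

45 months


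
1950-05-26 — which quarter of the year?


Month: May (month 5)
Q1: Jan-Mar, Q2: Apr-Jun, Q3: Jul-Sep, Q4: Oct-Dec

Q2


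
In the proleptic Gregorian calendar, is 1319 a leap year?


Gregorian leap year rule: divisible by 4, but not by 100, unless also by 400.
1319 is not divisible by 4 -> not a leap year

No


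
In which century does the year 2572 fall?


Century = (year - 1) // 100 + 1
= (2572 - 1) // 100 + 1
= 2571 // 100 + 1
= 25 + 1

26th century


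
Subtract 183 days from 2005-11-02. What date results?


Start: 2005-11-02, subtract 183 days
Back 2 days from November 2 reaches October 31, 2005 -> 181 left
October 2005 has 31 days -> back to September 30, 2005 -> 150 left
September 2005 has 30 days -> back to August 31, 2005 -> 120 left
August 2005 has 31 days -> back to July 31, 2005 -> 89 left
July 2005 has 31 days -> back to June 30, 2005 -> 58 left
June 2005 has 30 days -> back to May 31, 2005 -> 28 left
May 2005: 31 - 28 = 3 -> lands on May 3

Result: 2005-05-03


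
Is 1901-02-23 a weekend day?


Anchor: Jan 1, 1901. With p = 1901 - 1 = 1900: (p + p//4 - p//100 + p//400) mod 7 = (1900 + 475 - 19 + 4) mod 7 = 2360 mod 7 = 1 -> Tuesday (Mon=0 ... Sun=6)
Day of year: 54; offset = 53
Weekday index = (1 + 53) mod 7 = 5 -> Saturday
Weekend days: Saturday, Sunday

Yes


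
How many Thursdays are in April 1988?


April 1988 has 30 days
Anchor: Jan 1, 1988. With p = 1988 - 1 = 1987: (p + p//4 - p//100 + p//400) mod 7 = (1987 + 496 - 19 + 4) mod 7 = 2468 mod 7 = 4 -> Friday (Mon=0 ... Sun=6)
Days before April (Jan-Mar): 91; April 1 index = (4 + 91) mod 7 = 4 -> Friday
First Thursday is April 7
Thursdays: 7, 14, 21, 28

4 Thursdays


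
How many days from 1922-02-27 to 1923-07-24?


From 1922-02-27 to 1923-07-24
1922-02-27: days before February = 31; day of year = 31 + 27 = 58
1923-07-24: days before July = 31 + 28 + 31 + 30 + 31 + 30 = 181 (1923 is not a leap year); day of year = 181 + 24 = 205
Rest of 1922: 365 - 58 = 307
Total = 307 + 205 = 512

512 days


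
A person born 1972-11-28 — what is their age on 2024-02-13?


Birth: 1972-11-28
Reference: 2024-02-13
Year difference: 2024 - 1972 = 52
Birthday not yet reached in 2024, subtract 1

51 years old


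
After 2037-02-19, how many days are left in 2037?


Day of year: 50 of 365
Remaining = 365 - 50

315 days


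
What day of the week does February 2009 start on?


Target: February 1, 2009
Anchor: Jan 1, 2009. With p = 2009 - 1 = 2008: (p + p//4 - p//100 + p//400) mod 7 = (2008 + 502 - 20 + 5) mod 7 = 2495 mod 7 = 3 -> Thursday (Mon=0 ... Sun=6)
Days before February (Jan): 31 days
Weekday index = (3 + 31) mod 7 = 6

Sunday


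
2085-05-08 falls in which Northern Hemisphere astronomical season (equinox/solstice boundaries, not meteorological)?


Date: May 8
Astronomical Spring (approx.; exact equinox/solstice day varies by year): March 20 to June 20
May 8 falls within the Spring window

Spring


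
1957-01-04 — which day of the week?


Date: January 4, 1957
Anchor: Jan 1, 1957. With p = 1957 - 1 = 1956: (p + p//4 - p//100 + p//400) mod 7 = (1956 + 489 - 19 + 4) mod 7 = 2430 mod 7 = 1 -> Tuesday (Mon=0 ... Sun=6)
Days into year = 4 - 1 = 3
Weekday index = (1 + 3) mod 7 = 4

Day of the week: Friday


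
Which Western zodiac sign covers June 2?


Date: June 2
Conventional tropical zodiac dates: Gemini from May 21 onward; Cancer starts June 21
June 2 falls within the Gemini range

Gemini


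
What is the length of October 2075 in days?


October 2075

31 days


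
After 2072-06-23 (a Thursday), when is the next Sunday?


Current: Thursday
Target: Sunday
Days ahead: 3

Next Sunday: 2072-06-26


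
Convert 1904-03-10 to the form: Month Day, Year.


ISO 1904-03-10 parses as year=1904, month=03, day=10
Month 3 -> March

March 10, 1904


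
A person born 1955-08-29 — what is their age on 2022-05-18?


Birth: 1955-08-29
Reference: 2022-05-18
Year difference: 2022 - 1955 = 67
Birthday not yet reached in 2022, subtract 1

66 years old


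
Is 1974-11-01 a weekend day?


Anchor: Jan 1, 1974. With p = 1974 - 1 = 1973: (p + p//4 - p//100 + p//400) mod 7 = (1973 + 493 - 19 + 4) mod 7 = 2451 mod 7 = 1 -> Tuesday (Mon=0 ... Sun=6)
Day of year: 305; offset = 304
Weekday index = (1 + 304) mod 7 = 4 -> Friday
Weekend days: Saturday, Sunday

No


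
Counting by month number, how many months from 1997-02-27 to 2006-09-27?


From February 1997 to September 2006
9 years * 12 = 108 months, plus 7 months = 115

115 months


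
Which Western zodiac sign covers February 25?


Date: February 25
Conventional tropical zodiac dates: Pisces from February 19 onward; Aries starts March 21
February 25 falls within the Pisces range

Pisces


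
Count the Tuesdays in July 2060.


July 2060 has 31 days
Anchor: Jan 1, 2060. With p = 2060 - 1 = 2059: (p + p//4 - p//100 + p//400) mod 7 = (2059 + 514 - 20 + 5) mod 7 = 2558 mod 7 = 3 -> Thursday (Mon=0 ... Sun=6)
Days before July (Jan-Jun): 182; July 1 index = (3 + 182) mod 7 = 3 -> Thursday
First Tuesday is July 6
Tuesdays: 6, 13, 20, 27

4 Tuesdays


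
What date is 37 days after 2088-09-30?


Start: 2088-09-30, add 37 days
September 30 is the last day of September 2088 -> 37 left
October 2088 has 31 days -> 6 left
November 2088: 6 <= 30 -> lands on November 6

Result: 2088-11-06


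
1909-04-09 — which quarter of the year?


Month: April (month 4)
Q1: Jan-Mar, Q2: Apr-Jun, Q3: Jul-Sep, Q4: Oct-Dec

Q2


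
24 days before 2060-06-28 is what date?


Start: 2060-06-28, subtract 24 days
28 - 24 = 4 stays within June 2060

Result: 2060-06-04


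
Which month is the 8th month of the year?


Month 8 of 12

August


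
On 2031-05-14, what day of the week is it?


Date: May 14, 2031
Anchor: Jan 1, 2031. With p = 2031 - 1 = 2030: (p + p//4 - p//100 + p//400) mod 7 = (2030 + 507 - 20 + 5) mod 7 = 2522 mod 7 = 2 -> Wednesday (Mon=0 ... Sun=6)
Days before May (Jan-Apr): 120; offset = 120 + 14 - 1 = 133
Weekday index = (2 + 133) mod 7 = 2

Day of the week: Wednesday


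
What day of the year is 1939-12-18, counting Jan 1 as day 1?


Date: December 18, 1939
Days in months 1 through 11: 334
Plus 18 days in December

Day of year: 352


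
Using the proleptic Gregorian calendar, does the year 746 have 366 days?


Gregorian leap year rule: divisible by 4, but not by 100, unless also by 400.
746 is not divisible by 4 -> not a leap year

No


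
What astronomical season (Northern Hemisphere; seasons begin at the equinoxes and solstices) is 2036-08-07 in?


Date: August 7
Astronomical Summer (approx.; exact equinox/solstice day varies by year): June 21 to September 21
August 7 falls within the Summer window

Summer


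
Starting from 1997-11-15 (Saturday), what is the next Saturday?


Current: Saturday
Target: Saturday
Days ahead: 7

Next Saturday: 1997-11-22


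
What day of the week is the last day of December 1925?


December 1925 has 31 days
Anchor: Jan 1, 1925. With p = 1925 - 1 = 1924: (p + p//4 - p//100 + p//400) mod 7 = (1924 + 481 - 19 + 4) mod 7 = 2390 mod 7 = 3 -> Thursday (Mon=0 ... Sun=6)
Days before December (Jan-Nov): 334; December 1 index = (3 + 334) mod 7 = 1 -> Tuesday
Last day offset: 31 - 1 = 30 days
Weekday index = (1 + 30) mod 7 = 3

Thursday, December 31


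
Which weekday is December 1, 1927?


Target: December 1, 1927
Anchor: Jan 1, 1927. With p = 1927 - 1 = 1926: (p + p//4 - p//100 + p//400) mod 7 = (1926 + 481 - 19 + 4) mod 7 = 2392 mod 7 = 5 -> Saturday (Mon=0 ... Sun=6)
Days before December (Jan-Nov): 334 days
Weekday index = (5 + 334) mod 7 = 3

Thursday


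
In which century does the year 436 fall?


Century = (year - 1) // 100 + 1
= (436 - 1) // 100 + 1
= 435 // 100 + 1
= 4 + 1

5th century


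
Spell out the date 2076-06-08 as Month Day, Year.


ISO 2076-06-08 parses as year=2076, month=06, day=08
Month 6 -> June

June 8, 2076


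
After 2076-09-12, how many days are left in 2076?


Day of year: 256 of 366
Remaining = 366 - 256

110 days


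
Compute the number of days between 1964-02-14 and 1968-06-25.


From 1964-02-14 to 1968-06-25
1964-02-14: days before February = 31; day of year = 31 + 14 = 45
1968-06-25: days before June = 31 + 29 + 31 + 30 + 31 = 152 (1968 is a leap year); day of year = 152 + 25 = 177
Rest of 1964: 366 - 45 = 321
Full years 1965 (365), 1966 (365), 1967 (365): 1095
Total = 321 + 1095 + 177 = 1593

1593 days


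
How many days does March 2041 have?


March 2041

31 days


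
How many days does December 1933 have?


December 1933

31 days


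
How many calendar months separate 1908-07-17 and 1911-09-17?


From July 1908 to September 1911
3 years * 12 = 36 months, plus 2 months = 38

38 months


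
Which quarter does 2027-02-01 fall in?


Month: February (month 2)
Q1: Jan-Mar, Q2: Apr-Jun, Q3: Jul-Sep, Q4: Oct-Dec

Q1


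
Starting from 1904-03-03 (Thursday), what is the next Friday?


Current: Thursday
Target: Friday
Days ahead: 1

Next Friday: 1904-03-04


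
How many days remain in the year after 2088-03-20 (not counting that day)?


Day of year: 80 of 366
Remaining = 366 - 80

286 days


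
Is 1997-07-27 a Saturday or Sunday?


Anchor: Jan 1, 1997. With p = 1997 - 1 = 1996: (p + p//4 - p//100 + p//400) mod 7 = (1996 + 499 - 19 + 4) mod 7 = 2480 mod 7 = 2 -> Wednesday (Mon=0 ... Sun=6)
Day of year: 208; offset = 207
Weekday index = (2 + 207) mod 7 = 6 -> Sunday
Weekend days: Saturday, Sunday

Yes


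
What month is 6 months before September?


September is month 9
9 - 6 = 3

March


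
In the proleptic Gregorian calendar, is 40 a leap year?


Gregorian leap year rule: divisible by 4, but not by 100, unless also by 400.
40 is divisible by 4 but not 100 -> leap year

Yes


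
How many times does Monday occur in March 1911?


March 1911 has 31 days
Anchor: Jan 1, 1911. With p = 1911 - 1 = 1910: (p + p//4 - p//100 + p//400) mod 7 = (1910 + 477 - 19 + 4) mod 7 = 2372 mod 7 = 6 -> Sunday (Mon=0 ... Sun=6)
Days before March (Jan-Feb): 59; March 1 index = (6 + 59) mod 7 = 2 -> Wednesday
First Monday is March 6
Mondays: 6, 13, 20, 27

4 Mondays


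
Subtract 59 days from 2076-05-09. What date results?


Start: 2076-05-09, subtract 59 days
Back 9 days from May 9 reaches April 30, 2076 -> 50 left
April 2076 has 30 days -> back to March 31, 2076 -> 20 left
March 2076: 31 - 20 = 11 -> lands on March 11

Result: 2076-03-11


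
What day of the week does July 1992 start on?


Target: July 1, 1992
Anchor: Jan 1, 1992. With p = 1992 - 1 = 1991: (p + p//4 - p//100 + p//400) mod 7 = (1991 + 497 - 19 + 4) mod 7 = 2473 mod 7 = 2 -> Wednesday (Mon=0 ... Sun=6)
Days before July (Jan-Jun): 182 days
Weekday index = (2 + 182) mod 7 = 2

Wednesday


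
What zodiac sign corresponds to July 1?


Date: July 1
Conventional tropical zodiac dates: Cancer from June 21 onward; Leo starts July 23
July 1 falls within the Cancer range

Cancer


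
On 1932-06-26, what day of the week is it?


Date: June 26, 1932
Anchor: Jan 1, 1932. With p = 1932 - 1 = 1931: (p + p//4 - p//100 + p//400) mod 7 = (1931 + 482 - 19 + 4) mod 7 = 2398 mod 7 = 4 -> Friday (Mon=0 ... Sun=6)
Days before June (Jan-May): 152; offset = 152 + 26 - 1 = 177
Weekday index = (4 + 177) mod 7 = 6

Day of the week: Sunday


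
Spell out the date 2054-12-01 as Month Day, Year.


ISO 2054-12-01 parses as year=2054, month=12, day=01
Month 12 -> December

December 1, 2054


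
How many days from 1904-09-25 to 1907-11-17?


From 1904-09-25 to 1907-11-17
1904-09-25: days before September = 31 + 29 + 31 + 30 + 31 + 30 + 31 + 31 = 244 (1904 is a leap year); day of year = 244 + 25 = 269
1907-11-17: days before November = 31 + 28 + 31 + 30 + 31 + 30 + 31 + 31 + 30 + 31 = 304 (1907 is not a leap year); day of year = 304 + 17 = 321
Rest of 1904: 366 - 269 = 97
Full years 1905 (365), 1906 (365): 730
Total = 97 + 730 + 321 = 1148

1148 days


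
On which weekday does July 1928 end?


July 1928 has 31 days
Anchor: Jan 1, 1928. With p = 1928 - 1 = 1927: (p + p//4 - p//100 + p//400) mod 7 = (1927 + 481 - 19 + 4) mod 7 = 2393 mod 7 = 6 -> Sunday (Mon=0 ... Sun=6)
Days before July (Jan-Jun): 182; July 1 index = (6 + 182) mod 7 = 6 -> Sunday
Last day offset: 31 - 1 = 30 days
Weekday index = (6 + 30) mod 7 = 1

Tuesday, July 31


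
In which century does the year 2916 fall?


Century = (year - 1) // 100 + 1
= (2916 - 1) // 100 + 1
= 2915 // 100 + 1
= 29 + 1

30th century


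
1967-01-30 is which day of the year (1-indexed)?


Date: January 30, 1967
No months before January
Plus 30 days in January

Day of year: 30


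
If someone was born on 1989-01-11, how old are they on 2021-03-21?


Birth: 1989-01-11
Reference: 2021-03-21
Year difference: 2021 - 1989 = 32

32 years old


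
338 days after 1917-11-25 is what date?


Start: 1917-11-25, add 338 days
November 1917 has 30 days: 30 - 25 = 5 days to November 30 -> 333 left
December 1917 has 31 days -> 302 left
January 1918 has 31 days -> 271 left
February 1918 has 28 days -> 243 left
March 1918 has 31 days -> 212 left
April 1918 has 30 days -> 182 left
May 1918 has 31 days -> 151 left
June 1918 has 30 days -> 121 left
July 1918 has 31 days -> 90 left
August 1918 has 31 days -> 59 left
September 1918 has 30 days -> 29 left
October 1918: 29 <= 31 -> lands on October 29

Result: 1918-10-29


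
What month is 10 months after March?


March is month 3
3 + 10 = 13; wrap: 13 - 12 = 1

January


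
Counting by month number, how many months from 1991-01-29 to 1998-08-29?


From January 1991 to August 1998
7 years * 12 = 84 months, plus 7 months = 91

91 months


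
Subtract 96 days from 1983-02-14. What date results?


Start: 1983-02-14, subtract 96 days
Back 14 days from February 14 reaches January 31, 1983 -> 82 left
January 1983 has 31 days -> back to December 31, 1982 -> 51 left
December 1982 has 31 days -> back to November 30, 1982 -> 20 left
November 1982: 30 - 20 = 10 -> lands on November 10

Result: 1982-11-10


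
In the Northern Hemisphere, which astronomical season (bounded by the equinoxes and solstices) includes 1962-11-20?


Date: November 20
Astronomical Autumn (approx.; exact equinox/solstice day varies by year): September 22 to December 20
November 20 falls within the Autumn window

Autumn


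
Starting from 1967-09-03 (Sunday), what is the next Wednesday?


Current: Sunday
Target: Wednesday
Days ahead: 3

Next Wednesday: 1967-09-06


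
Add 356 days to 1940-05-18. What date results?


Start: 1940-05-18, add 356 days
May 1940 has 31 days: 31 - 18 = 13 days to May 31 -> 343 left
June 1940 has 30 days -> 313 left
July 1940 has 31 days -> 282 left
August 1940 has 31 days -> 251 left
September 1940 has 30 days -> 221 left
October 1940 has 31 days -> 190 left
November 1940 has 30 days -> 160 left
December 1940 has 31 days -> 129 left
January 1941 has 31 days -> 98 left
February 1941 has 28 days -> 70 left
March 1941 has 31 days -> 39 left
April 1941 has 30 days -> 9 left
May 1941: 9 <= 31 -> lands on May 9

Result: 1941-05-09


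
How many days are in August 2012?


August 2012

31 days


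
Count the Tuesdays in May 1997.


May 1997 has 31 days
Anchor: Jan 1, 1997. With p = 1997 - 1 = 1996: (p + p//4 - p//100 + p//400) mod 7 = (1996 + 499 - 19 + 4) mod 7 = 2480 mod 7 = 2 -> Wednesday (Mon=0 ... Sun=6)
Days before May (Jan-Apr): 120; May 1 index = (2 + 120) mod 7 = 3 -> Thursday
First Tuesday is May 6
Tuesdays: 6, 13, 20, 27

4 Tuesdays


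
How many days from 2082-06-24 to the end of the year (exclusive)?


Day of year: 175 of 365
Remaining = 365 - 175

190 days


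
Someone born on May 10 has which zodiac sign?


Date: May 10
Conventional tropical zodiac dates: Taurus from April 20 onward; Gemini starts May 21
May 10 falls within the Taurus range

Taurus


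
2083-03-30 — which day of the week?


Date: March 30, 2083
Anchor: Jan 1, 2083. With p = 2083 - 1 = 2082: (p + p//4 - p//100 + p//400) mod 7 = (2082 + 520 - 20 + 5) mod 7 = 2587 mod 7 = 4 -> Friday (Mon=0 ... Sun=6)
Days before March (Jan-Feb): 59; offset = 59 + 30 - 1 = 88
Weekday index = (4 + 88) mod 7 = 1

Day of the week: Tuesday


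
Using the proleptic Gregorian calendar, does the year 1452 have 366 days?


Gregorian leap year rule: divisible by 4, but not by 100, unless also by 400.
1452 is divisible by 4 but not 100 -> leap year

Yes


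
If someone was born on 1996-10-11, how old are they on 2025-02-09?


Birth: 1996-10-11
Reference: 2025-02-09
Year difference: 2025 - 1996 = 29
Birthday not yet reached in 2025, subtract 1

28 years old


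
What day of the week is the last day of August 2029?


August 2029 has 31 days
Anchor: Jan 1, 2029. With p = 2029 - 1 = 2028: (p + p//4 - p//100 + p//400) mod 7 = (2028 + 507 - 20 + 5) mod 7 = 2520 mod 7 = 0 -> Monday (Mon=0 ... Sun=6)
Days before August (Jan-Jul): 212; August 1 index = (0 + 212) mod 7 = 2 -> Wednesday
Last day offset: 31 - 1 = 30 days
Weekday index = (2 + 30) mod 7 = 4

Friday, August 31


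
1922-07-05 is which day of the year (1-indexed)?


Date: July 5, 1922
Days in months 1 through 6: 181
Plus 5 days in July

Day of year: 186


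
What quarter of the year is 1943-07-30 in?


Month: July (month 7)
Q1: Jan-Mar, Q2: Apr-Jun, Q3: Jul-Sep, Q4: Oct-Dec

Q3


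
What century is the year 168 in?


Century = (year - 1) // 100 + 1
= (168 - 1) // 100 + 1
= 167 // 100 + 1
= 1 + 1

2nd century


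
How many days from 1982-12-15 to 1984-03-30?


From 1982-12-15 to 1984-03-30
1982-12-15: days before December = 31 + 28 + 31 + 30 + 31 + 30 + 31 + 31 + 30 + 31 + 30 = 334 (1982 is not a leap year); day of year = 334 + 15 = 349
1984-03-30: days before March = 31 + 29 = 60 (1984 is a leap year); day of year = 60 + 30 = 90
Rest of 1982: 365 - 349 = 16
Full years 1983 (365): 365
Total = 16 + 365 + 90 = 471

471 days


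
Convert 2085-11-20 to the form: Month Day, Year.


ISO 2085-11-20 parses as year=2085, month=11, day=20
Month 11 -> November

November 20, 2085


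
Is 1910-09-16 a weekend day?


Anchor: Jan 1, 1910. With p = 1910 - 1 = 1909: (p + p//4 - p//100 + p//400) mod 7 = (1909 + 477 - 19 + 4) mod 7 = 2371 mod 7 = 5 -> Saturday (Mon=0 ... Sun=6)
Day of year: 259; offset = 258
Weekday index = (5 + 258) mod 7 = 4 -> Friday
Weekend days: Saturday, Sunday

No


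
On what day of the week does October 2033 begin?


Target: October 1, 2033
Anchor: Jan 1, 2033. With p = 2033 - 1 = 2032: (p + p//4 - p//100 + p//400) mod 7 = (2032 + 508 - 20 + 5) mod 7 = 2525 mod 7 = 5 -> Saturday (Mon=0 ... Sun=6)
Days before October (Jan-Sep): 273 days
Weekday index = (5 + 273) mod 7 = 5

Saturday


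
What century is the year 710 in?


Century = (year - 1) // 100 + 1
= (710 - 1) // 100 + 1
= 709 // 100 + 1
= 7 + 1

8th century


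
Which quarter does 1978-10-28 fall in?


Month: October (month 10)
Q1: Jan-Mar, Q2: Apr-Jun, Q3: Jul-Sep, Q4: Oct-Dec

Q4


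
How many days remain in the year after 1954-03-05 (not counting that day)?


Day of year: 64 of 365
Remaining = 365 - 64

301 days


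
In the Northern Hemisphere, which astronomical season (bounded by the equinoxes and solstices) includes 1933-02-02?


Date: February 2
Astronomical Winter (approx.; exact equinox/solstice day varies by year): December 21 to March 19
February 2 falls within the Winter window

Winter


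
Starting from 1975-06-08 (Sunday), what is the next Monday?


Current: Sunday
Target: Monday
Days ahead: 1

Next Monday: 1975-06-09


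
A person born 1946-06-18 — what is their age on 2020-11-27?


Birth: 1946-06-18
Reference: 2020-11-27
Year difference: 2020 - 1946 = 74

74 years old


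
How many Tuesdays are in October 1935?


October 1935 has 31 days
Anchor: Jan 1, 1935. With p = 1935 - 1 = 1934: (p + p//4 - p//100 + p//400) mod 7 = (1934 + 483 - 19 + 4) mod 7 = 2402 mod 7 = 1 -> Tuesday (Mon=0 ... Sun=6)
Days before October (Jan-Sep): 273; October 1 index = (1 + 273) mod 7 = 1 -> Tuesday
First Tuesday is October 1
Tuesdays: 1, 8, 15, 22, 29

5 Tuesdays


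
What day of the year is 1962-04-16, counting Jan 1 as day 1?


Date: April 16, 1962
Days in months 1 through 3: 90
Plus 16 days in April

Day of year: 106


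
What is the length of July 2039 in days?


July 2039

31 days


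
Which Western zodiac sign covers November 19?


Date: November 19
Conventional tropical zodiac dates: Scorpio from October 23 onward; Sagittarius starts November 22
November 19 falls within the Scorpio range

Scorpio


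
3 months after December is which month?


December is month 12
12 + 3 = 15; wrap: 15 - 12 = 3

March


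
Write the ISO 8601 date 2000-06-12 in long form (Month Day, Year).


ISO 2000-06-12 parses as year=2000, month=06, day=12
Month 6 -> June

June 12, 2000


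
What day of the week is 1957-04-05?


Date: April 5, 1957
Anchor: Jan 1, 1957. With p = 1957 - 1 = 1956: (p + p//4 - p//100 + p//400) mod 7 = (1956 + 489 - 19 + 4) mod 7 = 2430 mod 7 = 1 -> Tuesday (Mon=0 ... Sun=6)
Days before April (Jan-Mar): 90; offset = 90 + 5 - 1 = 94
Weekday index = (1 + 94) mod 7 = 4

Day of the week: Friday


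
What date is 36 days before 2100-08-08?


Start: 2100-08-08, subtract 36 days
Back 8 days from August 8 reaches July 31, 2100 -> 28 left
July 2100: 31 - 28 = 3 -> lands on July 3

Result: 2100-07-03


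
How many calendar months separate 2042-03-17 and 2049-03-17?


From March 2042 to March 2049
7 years * 12 = 84 months = 84

84 months


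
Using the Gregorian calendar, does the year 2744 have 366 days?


Gregorian leap year rule: divisible by 4, but not by 100, unless also by 400.
2744 is divisible by 4 but not 100 -> leap year

Yes


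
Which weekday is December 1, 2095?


Target: December 1, 2095
Anchor: Jan 1, 2095. With p = 2095 - 1 = 2094: (p + p//4 - p//100 + p//400) mod 7 = (2094 + 523 - 20 + 5) mod 7 = 2602 mod 7 = 5 -> Saturday (Mon=0 ... Sun=6)
Days before December (Jan-Nov): 334 days
Weekday index = (5 + 334) mod 7 = 3

Thursday


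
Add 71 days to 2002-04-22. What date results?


Start: 2002-04-22, add 71 days
April 2002 has 30 days: 30 - 22 = 8 days to April 30 -> 63 left
May 2002 has 31 days -> 32 left
June 2002 has 30 days -> 2 left
July 2002: 2 <= 31 -> lands on July 2

Result: 2002-07-02
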